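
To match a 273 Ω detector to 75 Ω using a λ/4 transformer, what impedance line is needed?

Z_qwt ≈ 143 Ω

Z_qwt = √(Z_0·R_L) = √(75 × 273) = √20480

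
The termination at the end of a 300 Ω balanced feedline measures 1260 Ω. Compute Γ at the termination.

Γ = 0.615

Γ = (Z_L − Z_0)/(Z_L + Z_0) = (1260 − 300)/(1260 + 300) = 960/1560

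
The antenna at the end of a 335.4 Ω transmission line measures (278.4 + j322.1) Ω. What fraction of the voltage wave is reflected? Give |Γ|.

|Γ| ≈ 0.472

Γ = (Z_L − Z_0)/(Z_L + Z_0) = (-57 + j322.1)/(613.8 + j322.1)
|Γ| = 327/693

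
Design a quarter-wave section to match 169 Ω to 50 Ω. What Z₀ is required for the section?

Z_qwt = √(Z_0·R_L) = √(50 × 169) = √8450

Z_qwt ≈ 91.9 Ω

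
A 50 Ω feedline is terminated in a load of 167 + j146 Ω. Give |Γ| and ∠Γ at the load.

Γ ≈ 0.715 ∠ 17.4°

Γ = (Z_L − Z_0)/(Z_L + Z_0) = (117 + j146)/(217 + j146)
|Γ| = 187/262 = 0.715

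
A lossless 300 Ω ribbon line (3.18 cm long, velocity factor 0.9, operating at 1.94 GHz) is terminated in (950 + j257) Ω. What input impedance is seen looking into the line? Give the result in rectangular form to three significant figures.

Z_in ≈ 91.7 − j61.7 Ω

λ = v/f = 0.9·c / 1.94 GHz = 0.139 m
βl = 2π·l/λ = 2π × 0.228 = 82.3°
tan(βl) = tan(82.3°) = 7.35
Z_in = Z_0·(Z_L + jZ_0·tanβl)/(Z_0 + jZ_L·tanβl)
     = 300·(950 + j2460)/(-1590 + j6990)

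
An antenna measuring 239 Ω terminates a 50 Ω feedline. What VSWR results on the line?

VSWR ≈ 4.78

Γ = (239 − 50)/(239 + 50) = 0.654
VSWR = (1 + 0.654)/(1 − 0.654)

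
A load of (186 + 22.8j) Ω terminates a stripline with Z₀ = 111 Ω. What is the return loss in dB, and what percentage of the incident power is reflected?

RL ≈ 11.6 dB; 6.93% of incident power reflected

Γ = (75 + j22.8)/(297 + j22.8), |Γ| = 0.263
RL = −20·log₁₀(0.263) = 11.6 dB
P_refl/P_inc = |Γ|² = 0.0693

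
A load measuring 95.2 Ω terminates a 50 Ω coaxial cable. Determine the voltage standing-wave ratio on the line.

VSWR ≈ 1.9

For a purely resistive load, VSWR = R_L/Z_0 or Z_0/R_L (whichever > 1) = 95.2/50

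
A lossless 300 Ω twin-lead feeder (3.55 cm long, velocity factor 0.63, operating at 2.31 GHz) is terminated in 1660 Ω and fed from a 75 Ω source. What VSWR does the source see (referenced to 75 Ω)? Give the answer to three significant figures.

VSWR ≈ 18.9

λ = v/f = 0.63·c / 2.31 GHz = 0.0818 m
βl = 2π·l/λ = 2π × 0.434 = 156°
tan(βl) = -0.441
Z_in = Z_0·(Z_L + jZ_0·tanβl)/(Z_0 + jZ_L·tanβl) = 285 + j563 Ω
Γ_s = (Z_in − Z_s)/(Z_in + Z_s) = (210 + j563)/(360 + j563), |Γ_s| = 0.899
VSWR = (1 + |Γ_s|)/(1 − |Γ_s|)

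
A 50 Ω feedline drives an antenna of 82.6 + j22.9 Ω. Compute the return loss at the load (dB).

Γ = (32.6 + j22.9)/(132.6 + j22.9), |Γ| = 0.296
RL = −20·log₁₀|Γ| = −20·log₁₀(0.296)

RL ≈ 10.6 dB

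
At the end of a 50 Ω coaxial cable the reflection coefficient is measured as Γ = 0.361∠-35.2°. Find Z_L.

Z_L ≈ 80.5 − j38.5 Ω

Z_L = Z_0·(1 + Γ)/(1 − Γ) = 50·(1.29 − j0.208)/(0.705 + j0.208)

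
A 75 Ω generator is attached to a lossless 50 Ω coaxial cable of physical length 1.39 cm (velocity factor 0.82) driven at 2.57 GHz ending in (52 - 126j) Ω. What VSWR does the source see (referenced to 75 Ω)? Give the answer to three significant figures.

λ = v/f = 0.82·c / 2.57 GHz = 0.0957 m
βl = 2π·l/λ = 2π × 0.145 = 52.3°
tan(βl) = 1.29
Z_in = Z_0·(Z_L + jZ_0·tanβl)/(Z_0 + jZ_L·tanβl) = 6.97 − j16.6 Ω
Γ_s = (Z_in − Z_s)/(Z_in + Z_s) = (-68 − j16.6)/(82 − j16.6), |Γ_s| = 0.837
VSWR = (1 + |Γ_s|)/(1 − |Γ_s|)

VSWR ≈ 11.3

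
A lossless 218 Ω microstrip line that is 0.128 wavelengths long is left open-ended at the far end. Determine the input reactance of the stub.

βl = 2π × 0.128 = 46.1°
tan(βl) = 1.04
For an open-ended stub, Z_in = −jZ_0·cot(βl) = −jZ_0/tan(βl)

X_in ≈ -210 Ω (capacitive)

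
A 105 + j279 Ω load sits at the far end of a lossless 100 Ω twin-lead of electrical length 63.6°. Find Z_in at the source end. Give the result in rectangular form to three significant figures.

tan(βl) = tan(63.6°) = 2.01
Z_in = Z_0·(Z_L + jZ_0·tanβl)/(Z_0 + jZ_L·tanβl)
     = 100·(105 + j480)/(-462 + j212)

Z_in ≈ 20.6 − j94.6 Ω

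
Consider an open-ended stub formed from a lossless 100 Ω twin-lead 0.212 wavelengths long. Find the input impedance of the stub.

Z_in ≈ −j24.3 Ω

βl = 2π × 0.212 = 76.3°
tan(βl) = 4.11
For an open-ended stub, Z_in = −jZ_0·cot(βl) = −jZ_0/tan(βl)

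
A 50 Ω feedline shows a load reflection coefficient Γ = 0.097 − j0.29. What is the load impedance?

Z_L ≈ 50.4 − j32.2 Ω

Z_L = Z_0·(1 + Γ)/(1 − Γ) = 50·(1.1 − j0.29)/(0.903 + j0.29)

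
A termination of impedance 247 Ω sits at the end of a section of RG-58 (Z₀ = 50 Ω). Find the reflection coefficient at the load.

Γ = 0.663

Γ = (Z_L − Z_0)/(Z_L + Z_0) = (247 − 50)/(247 + 50) = 197/297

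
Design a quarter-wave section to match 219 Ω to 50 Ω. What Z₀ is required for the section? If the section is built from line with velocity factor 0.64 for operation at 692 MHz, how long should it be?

Z_qwt = √(Z_0·R_L) = √(50 × 219) = √10950
λ = 0.64·c/f = 0.277 m, so l = λ/4 = 0.0694 m

Z_qwt ≈ 105 Ω; length ≈ 6.94 cm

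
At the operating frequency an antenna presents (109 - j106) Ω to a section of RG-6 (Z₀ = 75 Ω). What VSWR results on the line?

VSWR ≈ 3.2

Γ = (Z_L − Z_0)/(Z_L + Z_0) = (34 − j106)/(184 − j106)
|Γ| = 111/212 = 0.524
VSWR = (1 + |Γ|)/(1 − |Γ|) = 1.52/0.476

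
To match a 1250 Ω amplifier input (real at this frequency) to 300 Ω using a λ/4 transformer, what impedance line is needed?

Z_qwt = √(Z_0·R_L) = √(300 × 1250) = √375000

Z_qwt ≈ 612 Ω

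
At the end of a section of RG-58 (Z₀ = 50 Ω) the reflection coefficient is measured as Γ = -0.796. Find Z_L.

Z_L ≈ 5.68 Ω

Z_L = Z_0·(1 + Γ)/(1 − Γ) = 50·(0.204)/(1.8)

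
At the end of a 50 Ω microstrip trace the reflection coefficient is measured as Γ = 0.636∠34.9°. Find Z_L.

Z_L ≈ 82.4 + j101 Ω

Z_L = Z_0·(1 + Γ)/(1 − Γ) = 50·(1.52 + j0.364)/(0.478 − j0.364)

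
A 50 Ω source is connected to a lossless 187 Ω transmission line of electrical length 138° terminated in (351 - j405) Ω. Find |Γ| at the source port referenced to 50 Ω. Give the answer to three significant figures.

|Γ| ≈ 0.871

tan(βl) = -0.9
Z_in = Z_0·(Z_L + jZ_0·tanβl)/(Z_0 + jZ_L·tanβl) = 169 + j303 Ω
Γ_s = (Z_in − Z_s)/(Z_in + Z_s) = (119 + j303)/(219 + j303), |Γ_s| = 0.871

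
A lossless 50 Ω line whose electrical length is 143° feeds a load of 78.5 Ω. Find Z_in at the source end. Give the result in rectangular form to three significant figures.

tan(βl) = tan(143°) = -0.754
Z_in = Z_0·(Z_L + jZ_0·tanβl)/(Z_0 + jZ_L·tanβl)
     = 50·(78.5 − j37.7)/(50 − j59.2)

Z_in ≈ 51.3 + j23 Ω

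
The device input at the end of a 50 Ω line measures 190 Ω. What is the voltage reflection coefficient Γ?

Γ = (Z_L − Z_0)/(Z_L + Z_0) = (190 − 50)/(190 + 50) = 140/240

Γ = 0.583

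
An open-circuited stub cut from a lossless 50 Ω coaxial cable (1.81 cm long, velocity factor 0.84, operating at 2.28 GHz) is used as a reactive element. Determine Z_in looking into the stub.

λ = v/f = 0.84·c / 2.28 GHz = 0.111 m
βl = 2π·l/λ = 2π × 0.164 = 59°
tan(βl) = 1.66
For an open-circuited stub, Z_in = −jZ_0·cot(βl) = −jZ_0/tan(βl)

Z_in ≈ −j30.1 Ω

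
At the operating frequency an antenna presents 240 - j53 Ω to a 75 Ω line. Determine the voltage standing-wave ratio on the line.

Γ = (Z_L − Z_0)/(Z_L + Z_0) = (165 − j53)/(315 − j53)
|Γ| = 173/319 = 0.543
VSWR = (1 + |Γ|)/(1 − |Γ|) = 1.54/0.457

VSWR ≈ 3.37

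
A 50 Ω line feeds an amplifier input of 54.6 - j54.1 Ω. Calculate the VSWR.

VSWR ≈ 2.71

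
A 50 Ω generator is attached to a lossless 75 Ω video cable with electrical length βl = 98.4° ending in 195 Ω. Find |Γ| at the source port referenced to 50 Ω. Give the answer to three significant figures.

tan(βl) = -6.77
Z_in = Z_0·(Z_L + jZ_0·tanβl)/(Z_0 + jZ_L·tanβl) = 29.4 + j9.41 Ω
Γ_s = (Z_in − Z_s)/(Z_in + Z_s) = (-20.6 + j9.41)/(79.4 + j9.41), |Γ_s| = 0.284

|Γ| ≈ 0.284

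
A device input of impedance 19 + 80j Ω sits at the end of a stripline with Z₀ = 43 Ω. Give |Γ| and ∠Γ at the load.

Γ ≈ 0.825 ∠ 54.5°

Γ = (Z_L − Z_0)/(Z_L + Z_0) = (-24 + j80)/(62 + j80)
|Γ| = 83.5/101 = 0.825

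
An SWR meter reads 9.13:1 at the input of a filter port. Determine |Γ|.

|Γ| ≈ 0.803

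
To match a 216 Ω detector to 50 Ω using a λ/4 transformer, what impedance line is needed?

Z_qwt = √(Z_0·R_L) = √(50 × 216) = √10800

Z_qwt ≈ 104 Ω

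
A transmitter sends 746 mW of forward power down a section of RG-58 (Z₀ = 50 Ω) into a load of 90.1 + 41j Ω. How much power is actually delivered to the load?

P_delivered ≈ 631 mW

|Γ| = |(40.1 + j41)/(140.1 + j41)| = 0.393
|Γ|² = 0.154
P_refl = |Γ|²·P_inc = 115 mW, P_del = (1 − |Γ|²)·P_inc = 631 mW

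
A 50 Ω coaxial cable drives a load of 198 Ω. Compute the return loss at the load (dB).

Γ = (198 − 50)/(198 + 50) = 0.597
RL = −20·log₁₀|Γ| = −20·log₁₀(0.597)

RL ≈ 4.48 dB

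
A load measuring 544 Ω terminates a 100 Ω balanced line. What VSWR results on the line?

Γ = (544 − 100)/(544 + 100) = 0.689
VSWR = (1 + 0.689)/(1 − 0.689)

VSWR ≈ 5.44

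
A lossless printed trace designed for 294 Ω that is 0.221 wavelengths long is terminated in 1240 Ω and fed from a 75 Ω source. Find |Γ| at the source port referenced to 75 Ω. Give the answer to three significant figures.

βl = 2π × 0.221 = 79.6°
tan(βl) = 5.43
Z_in = Z_0·(Z_L + jZ_0·tanβl)/(Z_0 + jZ_L·tanβl) = 71.9 − j51 Ω
Γ_s = (Z_in − Z_s)/(Z_in + Z_s) = (-3.06 − j51)/(147 − j51), |Γ_s| = 0.329

|Γ| ≈ 0.329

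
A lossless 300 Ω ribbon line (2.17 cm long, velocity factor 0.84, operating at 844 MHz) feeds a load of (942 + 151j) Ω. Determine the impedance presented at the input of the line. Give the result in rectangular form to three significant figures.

Z_in ≈ 397 − j417 Ω

λ = v/f = 0.84·c / 844 MHz = 0.299 m
βl = 2π·l/λ = 2π × 0.0727 = 26.2°
tan(βl) = tan(26.2°) = 0.491
Z_in = Z_0·(Z_L + jZ_0·tanβl)/(Z_0 + jZ_L·tanβl)
     = 300·(942 + j298)/(226 + j463)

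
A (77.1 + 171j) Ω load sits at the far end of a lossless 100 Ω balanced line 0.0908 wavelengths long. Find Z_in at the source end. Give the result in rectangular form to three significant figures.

Z_in ≈ 428 − j240 Ω

βl = 2π × 0.0908 = 32.7°
tan(βl) = tan(32.7°) = 0.642
Z_in = Z_0·(Z_L + jZ_0·tanβl)/(Z_0 + jZ_L·tanβl)
     = 100·(77.1 + j235)/(-9.73 + j49.5)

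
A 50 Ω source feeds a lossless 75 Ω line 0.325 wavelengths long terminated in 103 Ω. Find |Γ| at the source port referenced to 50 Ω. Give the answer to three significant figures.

βl = 2π × 0.325 = 117°
tan(βl) = -1.96
Z_in = Z_0·(Z_L + jZ_0·tanβl)/(Z_0 + jZ_L·tanβl) = 60.5 + j15.8 Ω
Γ_s = (Z_in − Z_s)/(Z_in + Z_s) = (10.5 + j15.8)/(110 + j15.8), |Γ_s| = 0.17

|Γ| ≈ 0.17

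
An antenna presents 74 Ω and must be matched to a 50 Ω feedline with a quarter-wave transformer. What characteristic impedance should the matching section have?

Z_qwt = √(Z_0·R_L) = √(50 × 74) = √3700

Z_qwt ≈ 60.8 Ω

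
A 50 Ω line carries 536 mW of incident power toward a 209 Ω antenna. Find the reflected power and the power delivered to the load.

P_reflected ≈ 202 mW; P_delivered ≈ 334 mW

Γ = (209 − 50)/(209 + 50) = 0.614
|Γ|² = 0.377
P_refl = |Γ|²·P_inc = 202 mW, P_del = (1 − |Γ|²)·P_inc = 334 mW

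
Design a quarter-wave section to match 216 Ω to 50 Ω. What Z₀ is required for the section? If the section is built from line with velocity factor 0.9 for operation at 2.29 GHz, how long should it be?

Z_qwt ≈ 104 Ω; length ≈ 2.95 cm

Z_qwt = √(Z_0·R_L) = √(50 × 216) = √10800
λ = 0.9·c/f = 0.118 m, so l = λ/4 = 0.0295 m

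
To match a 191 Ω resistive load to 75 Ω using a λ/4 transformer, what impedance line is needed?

Z_qwt ≈ 120 Ω

Z_qwt = √(Z_0·R_L) = √(75 × 191) = √14320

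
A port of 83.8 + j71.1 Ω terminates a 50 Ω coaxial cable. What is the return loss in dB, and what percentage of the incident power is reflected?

RL ≈ 5.69 dB; 27% of incident power reflected

Γ = (33.8 + j71.1)/(133.8 + j71.1), |Γ| = 0.52
RL = −20·log₁₀(0.52) = 5.69 dB
P_refl/P_inc = |Γ|² = 0.27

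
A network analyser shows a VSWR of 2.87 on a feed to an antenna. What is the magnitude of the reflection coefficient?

|Γ| ≈ 0.483

|Γ| = (S − 1)/(S + 1) = (2.87 − 1)/(2.87 + 1) = 1.87/3.87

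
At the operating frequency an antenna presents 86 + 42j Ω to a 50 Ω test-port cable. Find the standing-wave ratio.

Γ = (Z_L − Z_0)/(Z_L + Z_0) = (36 + j42)/(136 + j42)
|Γ| = 55.3/142 = 0.389
VSWR = (1 + |Γ|)/(1 − |Γ|) = 1.39/0.611

VSWR ≈ 2.27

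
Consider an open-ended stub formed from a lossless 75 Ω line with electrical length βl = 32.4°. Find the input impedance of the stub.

Z_in ≈ −j118 Ω

tan(βl) = 0.635
For an open-ended stub, Z_in = −jZ_0·cot(βl) = −jZ_0/tan(βl)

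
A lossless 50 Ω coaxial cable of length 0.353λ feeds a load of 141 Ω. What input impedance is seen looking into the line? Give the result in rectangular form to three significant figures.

βl = 2π × 0.353 = 127°
tan(βl) = tan(127°) = -1.32
Z_in = Z_0·(Z_L + jZ_0·tanβl)/(Z_0 + jZ_L·tanβl)
     = 50·(141 − j66.2)/(50 − j187)

Z_in ≈ 26 + j30.8 Ω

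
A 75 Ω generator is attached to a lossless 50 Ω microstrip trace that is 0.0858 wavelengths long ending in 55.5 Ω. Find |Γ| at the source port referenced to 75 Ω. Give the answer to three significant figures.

|Γ| ≈ 0.182

βl = 2π × 0.0858 = 30.9°
tan(βl) = 0.598
Z_in = Z_0·(Z_L + jZ_0·tanβl)/(Z_0 + jZ_L·tanβl) = 52.3 − j4.82 Ω
Γ_s = (Z_in − Z_s)/(Z_in + Z_s) = (-22.7 − j4.82)/(127 − j4.82), |Γ_s| = 0.182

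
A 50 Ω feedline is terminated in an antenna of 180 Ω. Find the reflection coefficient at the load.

Γ = 0.565

Γ = (Z_L − Z_0)/(Z_L + Z_0) = (180 − 50)/(180 + 50) = 130/230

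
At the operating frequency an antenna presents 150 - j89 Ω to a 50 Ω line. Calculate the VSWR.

VSWR ≈ 4.15

Γ = (Z_L − Z_0)/(Z_L + Z_0) = (100 − j89)/(200 − j89)
|Γ| = 134/219 = 0.612
VSWR = (1 + |Γ|)/(1 − |Γ|) = 1.61/0.388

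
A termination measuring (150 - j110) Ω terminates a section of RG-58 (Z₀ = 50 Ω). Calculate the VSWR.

VSWR ≈ 4.74

Γ = (Z_L − Z_0)/(Z_L + Z_0) = (100 − j110)/(200 − j110)
|Γ| = 149/228 = 0.651
VSWR = (1 + |Γ|)/(1 − |Γ|) = 1.65/0.349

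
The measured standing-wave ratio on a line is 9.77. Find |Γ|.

|Γ| = (S − 1)/(S + 1) = (9.77 − 1)/(9.77 + 1) = 8.77/10.8

|Γ| ≈ 0.814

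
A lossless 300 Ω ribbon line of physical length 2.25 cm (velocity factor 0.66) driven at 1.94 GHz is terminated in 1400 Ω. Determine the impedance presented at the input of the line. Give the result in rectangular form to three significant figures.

λ = v/f = 0.66·c / 1.94 GHz = 0.102 m
βl = 2π·l/λ = 2π × 0.22 = 79.4°
tan(βl) = tan(79.4°) = 5.32
Z_in = Z_0·(Z_L + jZ_0·tanβl)/(Z_0 + jZ_L·tanβl)
     = 300·(1400 + j1600)/(300 + j7450)

Z_in ≈ 66.4 − j53.7 Ω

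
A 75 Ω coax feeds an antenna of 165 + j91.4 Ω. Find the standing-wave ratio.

Γ = (Z_L − Z_0)/(Z_L + Z_0) = (90 + j91.4)/(240 + j91.4)
|Γ| = 128/257 = 0.499
VSWR = (1 + |Γ|)/(1 − |Γ|) = 1.5/0.501

VSWR ≈ 3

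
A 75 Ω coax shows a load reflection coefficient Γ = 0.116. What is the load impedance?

Z_L = Z_0·(1 + Γ)/(1 − Γ) = 75·(1.12)/(0.884)

Z_L ≈ 94.7 Ω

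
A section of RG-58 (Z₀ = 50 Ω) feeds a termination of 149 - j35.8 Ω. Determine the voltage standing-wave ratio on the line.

VSWR ≈ 3.17

Γ = (Z_L − Z_0)/(Z_L + Z_0) = (99 − j35.8)/(199 − j35.8)
|Γ| = 105/202 = 0.521
VSWR = (1 + |Γ|)/(1 − |Γ|) = 1.52/0.479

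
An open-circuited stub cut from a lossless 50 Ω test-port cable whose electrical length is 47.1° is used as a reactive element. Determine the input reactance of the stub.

tan(βl) = 1.08
For an open-circuited stub, Z_in = −jZ_0·cot(βl) = −jZ_0/tan(βl)

X_in ≈ -46.5 Ω (capacitive)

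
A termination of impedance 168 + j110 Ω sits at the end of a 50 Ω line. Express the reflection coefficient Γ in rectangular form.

Γ ≈ 0.634 + j0.184

Γ = (Z_L − Z_0)/(Z_L + Z_0) = (118 + j110)/(218 + j110)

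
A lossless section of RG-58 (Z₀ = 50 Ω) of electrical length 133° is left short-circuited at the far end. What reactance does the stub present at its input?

tan(βl) = -1.07
For a short-circuited stub, Z_in = jZ_0·tan(βl)

X_in ≈ -53.6 Ω (capacitive)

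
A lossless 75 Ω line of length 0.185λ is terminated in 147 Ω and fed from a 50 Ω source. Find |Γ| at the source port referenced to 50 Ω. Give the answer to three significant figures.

|Γ| ≈ 0.248

βl = 2π × 0.185 = 66.6°
tan(βl) = 2.31
Z_in = Z_0·(Z_L + jZ_0·tanβl)/(Z_0 + jZ_L·tanβl) = 43.3 − j22.9 Ω
Γ_s = (Z_in − Z_s)/(Z_in + Z_s) = (-6.68 − j22.9)/(93.3 − j22.9), |Γ_s| = 0.248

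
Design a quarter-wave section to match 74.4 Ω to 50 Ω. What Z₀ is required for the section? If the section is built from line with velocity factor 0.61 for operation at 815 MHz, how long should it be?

Z_qwt ≈ 61 Ω; length ≈ 5.61 cm

Z_qwt = √(Z_0·R_L) = √(50 × 74.4) = √3720
λ = 0.61·c/f = 0.225 m, so l = λ/4 = 0.0561 m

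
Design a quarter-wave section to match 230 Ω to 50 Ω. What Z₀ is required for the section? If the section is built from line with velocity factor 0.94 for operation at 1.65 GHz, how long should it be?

Z_qwt ≈ 107 Ω; length ≈ 4.27 cm

Z_qwt = √(Z_0·R_L) = √(50 × 230) = √11500
λ = 0.94·c/f = 0.171 m, so l = λ/4 = 0.0427 m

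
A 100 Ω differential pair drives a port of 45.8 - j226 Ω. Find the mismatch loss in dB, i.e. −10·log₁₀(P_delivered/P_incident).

mismatch loss ≈ 5.96 dB

Γ = (-54.2 − j226)/(145.8 − j226), |Γ| = 0.864
|Γ|² = 0.747, so P_del/P_inc = 1 − |Γ|² = 0.253
ML = −10·log₁₀(1 − |Γ|²)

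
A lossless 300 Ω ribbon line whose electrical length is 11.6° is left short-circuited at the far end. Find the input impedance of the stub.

tan(βl) = 0.205
For a short-circuited stub, Z_in = jZ_0·tan(βl)

Z_in ≈ +j61.6 Ω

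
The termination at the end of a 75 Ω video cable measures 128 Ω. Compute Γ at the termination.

Γ = (Z_L − Z_0)/(Z_L + Z_0) = (128 − 75)/(128 + 75) = 53/203

Γ = 0.261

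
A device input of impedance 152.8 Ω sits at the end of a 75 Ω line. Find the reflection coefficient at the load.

Γ = 0.342

Γ = (Z_L − Z_0)/(Z_L + Z_0) = (152.8 − 75)/(152.8 + 75) = 77.8/227.8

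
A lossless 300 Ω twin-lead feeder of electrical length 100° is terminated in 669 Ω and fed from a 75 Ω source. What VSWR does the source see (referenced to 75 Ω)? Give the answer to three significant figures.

VSWR ≈ 2.07

tan(βl) = -5.67
Z_in = Z_0·(Z_L + jZ_0·tanβl)/(Z_0 + jZ_L·tanβl) = 138 + j42 Ω
Γ_s = (Z_in − Z_s)/(Z_in + Z_s) = (62.8 + j42)/(213 + j42), |Γ_s| = 0.348
VSWR = (1 + |Γ_s|)/(1 − |Γ_s|)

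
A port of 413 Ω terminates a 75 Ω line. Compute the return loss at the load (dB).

Γ = (413 − 75)/(413 + 75) = 0.693
RL = −20·log₁₀|Γ| = −20·log₁₀(0.693)

RL ≈ 3.19 dB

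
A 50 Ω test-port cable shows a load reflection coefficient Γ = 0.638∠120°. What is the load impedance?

Z_L ≈ 14.5 + j27 Ω

Z_L = Z_0·(1 + Γ)/(1 − Γ) = 50·(0.681 + j0.553)/(1.32 − j0.553)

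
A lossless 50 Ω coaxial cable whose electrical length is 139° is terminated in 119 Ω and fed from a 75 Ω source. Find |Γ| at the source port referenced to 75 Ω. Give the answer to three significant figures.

|Γ| ≈ 0.432

tan(βl) = -0.869
Z_in = Z_0·(Z_L + jZ_0·tanβl)/(Z_0 + jZ_L·tanβl) = 39.6 + j38.4 Ω
Γ_s = (Z_in − Z_s)/(Z_in + Z_s) = (-35.4 + j38.4)/(115 + j38.4), |Γ_s| = 0.432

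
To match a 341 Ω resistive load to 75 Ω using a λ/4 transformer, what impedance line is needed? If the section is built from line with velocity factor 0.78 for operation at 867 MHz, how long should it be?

Z_qwt = √(Z_0·R_L) = √(75 × 341) = √25580
λ = 0.78·c/f = 0.27 m, so l = λ/4 = 0.0675 m

Z_qwt ≈ 160 Ω; length ≈ 6.75 cm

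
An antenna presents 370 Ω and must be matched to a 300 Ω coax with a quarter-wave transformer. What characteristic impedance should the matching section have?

Z_qwt ≈ 333 Ω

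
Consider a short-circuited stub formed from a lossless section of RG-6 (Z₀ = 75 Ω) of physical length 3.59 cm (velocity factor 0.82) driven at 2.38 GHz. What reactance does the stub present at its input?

X_in ≈ -107 Ω (capacitive)

λ = v/f = 0.82·c / 2.38 GHz = 0.103 m
βl = 2π·l/λ = 2π × 0.347 = 125°
tan(βl) = -1.43
For a short-circuited stub, Z_in = jZ_0·tan(βl)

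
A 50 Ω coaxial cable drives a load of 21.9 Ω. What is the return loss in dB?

Γ = (21.9 − 50)/(21.9 + 50) = -0.391
RL = −20·log₁₀|Γ| = −20·log₁₀(0.391)

RL ≈ 8.16 dB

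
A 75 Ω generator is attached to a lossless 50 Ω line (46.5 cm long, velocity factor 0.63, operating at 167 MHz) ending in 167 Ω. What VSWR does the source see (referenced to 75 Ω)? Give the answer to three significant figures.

λ = v/f = 0.63·c / 167 MHz = 1.13 m
βl = 2π·l/λ = 2π × 0.411 = 148°
tan(βl) = -0.627
Z_in = Z_0·(Z_L + jZ_0·tanβl)/(Z_0 + jZ_L·tanβl) = 43.2 + j59.1 Ω
Γ_s = (Z_in − Z_s)/(Z_in + Z_s) = (-31.8 + j59.1)/(118 + j59.1), |Γ_s| = 0.508
VSWR = (1 + |Γ_s|)/(1 − |Γ_s|)

VSWR ≈ 3.06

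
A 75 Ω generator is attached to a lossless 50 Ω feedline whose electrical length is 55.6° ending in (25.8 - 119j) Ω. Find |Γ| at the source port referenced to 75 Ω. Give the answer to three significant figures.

|Γ| ≈ 0.903

tan(βl) = 1.46
Z_in = Z_0·(Z_L + jZ_0·tanβl)/(Z_0 + jZ_L·tanβl) = 3.92 − j10.9 Ω
Γ_s = (Z_in − Z_s)/(Z_in + Z_s) = (-71.1 − j10.9)/(78.9 − j10.9), |Γ_s| = 0.903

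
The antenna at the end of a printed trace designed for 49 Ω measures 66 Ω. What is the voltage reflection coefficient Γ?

Γ = 0.148

Γ = (Z_L − Z_0)/(Z_L + Z_0) = (66 − 49)/(66 + 49) = 17/115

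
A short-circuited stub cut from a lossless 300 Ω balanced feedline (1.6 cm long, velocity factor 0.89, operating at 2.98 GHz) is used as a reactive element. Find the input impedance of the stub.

λ = v/f = 0.89·c / 2.98 GHz = 0.0896 m
βl = 2π·l/λ = 2π × 0.179 = 64.3°
tan(βl) = 2.08
For a short-circuited stub, Z_in = jZ_0·tan(βl)

Z_in ≈ +j623 Ω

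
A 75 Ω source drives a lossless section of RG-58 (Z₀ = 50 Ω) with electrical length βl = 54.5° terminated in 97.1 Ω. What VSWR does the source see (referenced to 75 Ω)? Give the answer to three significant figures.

VSWR ≈ 2.45

tan(βl) = 1.4
Z_in = Z_0·(Z_L + jZ_0·tanβl)/(Z_0 + jZ_L·tanβl) = 34.2 − j23.1 Ω
Γ_s = (Z_in − Z_s)/(Z_in + Z_s) = (-40.8 − j23.1)/(109 − j23.1), |Γ_s| = 0.42
VSWR = (1 + |Γ_s|)/(1 − |Γ_s|)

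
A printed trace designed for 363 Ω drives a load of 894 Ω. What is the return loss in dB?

RL ≈ 7.48 dB

Γ = (894 − 363)/(894 + 363) = 0.422
RL = −20·log₁₀|Γ| = −20·log₁₀(0.422)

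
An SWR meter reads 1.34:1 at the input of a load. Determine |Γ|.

|Γ| ≈ 0.145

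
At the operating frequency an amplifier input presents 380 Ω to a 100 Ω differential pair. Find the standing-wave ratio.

Γ = (380 − 100)/(380 + 100) = 0.583
VSWR = (1 + 0.583)/(1 − 0.583)

VSWR ≈ 3.8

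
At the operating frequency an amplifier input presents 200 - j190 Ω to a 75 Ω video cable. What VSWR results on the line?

VSWR ≈ 5.26

Γ = (Z_L − Z_0)/(Z_L + Z_0) = (125 − j190)/(275 − j190)
|Γ| = 227/334 = 0.68
VSWR = (1 + |Γ|)/(1 − |Γ|) = 1.68/0.32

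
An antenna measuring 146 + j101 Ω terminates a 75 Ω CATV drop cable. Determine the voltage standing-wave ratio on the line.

Γ = (Z_L − Z_0)/(Z_L + Z_0) = (71 + j101)/(221 + j101)
|Γ| = 123/243 = 0.508
VSWR = (1 + |Γ|)/(1 − |Γ|) = 1.51/0.492

VSWR ≈ 3.07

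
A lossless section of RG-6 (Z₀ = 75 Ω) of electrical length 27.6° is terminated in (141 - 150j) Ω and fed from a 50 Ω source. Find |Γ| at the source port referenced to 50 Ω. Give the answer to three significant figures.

|Γ| ≈ 0.656

tan(βl) = 0.523
Z_in = Z_0·(Z_L + jZ_0·tanβl)/(Z_0 + jZ_L·tanβl) = 34.9 − j70.9 Ω
Γ_s = (Z_in − Z_s)/(Z_in + Z_s) = (-15.1 − j70.9)/(84.9 − j70.9), |Γ_s| = 0.656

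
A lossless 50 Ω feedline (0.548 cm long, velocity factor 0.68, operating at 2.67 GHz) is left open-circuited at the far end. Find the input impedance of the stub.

Z_in ≈ −j103 Ω

λ = v/f = 0.68·c / 2.67 GHz = 0.0764 m
βl = 2π·l/λ = 2π × 0.0717 = 25.8°
tan(βl) = 0.484
For an open-circuited stub, Z_in = −jZ_0·cot(βl) = −jZ_0/tan(βl)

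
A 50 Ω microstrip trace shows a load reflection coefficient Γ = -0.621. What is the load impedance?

Z_L ≈ 11.7 Ω

Z_L = Z_0·(1 + Γ)/(1 − Γ) = 50·(0.379)/(1.62)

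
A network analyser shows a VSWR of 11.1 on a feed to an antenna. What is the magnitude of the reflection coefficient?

|Γ| = (S − 1)/(S + 1) = (11.1 − 1)/(11.1 + 1) = 10.1/12.1

|Γ| ≈ 0.835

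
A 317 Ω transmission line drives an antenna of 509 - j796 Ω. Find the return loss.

RL ≈ 2.93 dB

Γ = (192 − j796)/(826 − j796), |Γ| = 0.714
RL = −20·log₁₀|Γ| = −20·log₁₀(0.714)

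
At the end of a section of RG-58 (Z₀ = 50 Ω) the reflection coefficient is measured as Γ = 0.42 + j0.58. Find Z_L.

Z_L ≈ 36.2 + j86.2 Ω

Z_L = Z_0·(1 + Γ)/(1 − Γ) = 50·(1.42 + j0.58)/(0.58 − j0.58)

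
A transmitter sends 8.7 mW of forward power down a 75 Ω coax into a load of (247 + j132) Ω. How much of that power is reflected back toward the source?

|Γ| = |(172 + j132)/(322 + j132)| = 0.623
|Γ|² = 0.388
P_refl = |Γ|²·P_inc = 3.38 mW, P_del = (1 − |Γ|²)·P_inc = 5.32 mW

P_reflected ≈ 3.38 mW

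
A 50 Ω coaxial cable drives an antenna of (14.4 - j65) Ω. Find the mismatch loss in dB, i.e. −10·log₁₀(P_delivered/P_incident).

mismatch loss ≈ 4.63 dB

Γ = (-35.6 − j65)/(64.4 − j65), |Γ| = 0.81
|Γ|² = 0.656, so P_del/P_inc = 1 − |Γ|² = 0.344
ML = −10·log₁₀(1 − |Γ|²)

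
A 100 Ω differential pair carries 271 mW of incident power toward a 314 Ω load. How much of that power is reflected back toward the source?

Γ = (314 − 100)/(314 + 100) = 0.517
|Γ|² = 0.267
P_refl = |Γ|²·P_inc = 72.4 mW, P_del = (1 − |Γ|²)·P_inc = 199 mW

P_reflected ≈ 72.4 mW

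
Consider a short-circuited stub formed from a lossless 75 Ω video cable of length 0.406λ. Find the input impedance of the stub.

βl = 2π × 0.406 = 146°
tan(βl) = -0.67
For a short-circuited stub, Z_in = jZ_0·tan(βl)

Z_in ≈ −j50.3 Ω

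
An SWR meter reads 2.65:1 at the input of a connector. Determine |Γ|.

|Γ| ≈ 0.452

|Γ| = (S − 1)/(S + 1) = (2.65 − 1)/(2.65 + 1) = 1.65/3.65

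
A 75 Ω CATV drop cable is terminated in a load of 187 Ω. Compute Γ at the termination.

Γ = 0.427

Γ = (Z_L − Z_0)/(Z_L + Z_0) = (187 − 75)/(187 + 75) = 112/262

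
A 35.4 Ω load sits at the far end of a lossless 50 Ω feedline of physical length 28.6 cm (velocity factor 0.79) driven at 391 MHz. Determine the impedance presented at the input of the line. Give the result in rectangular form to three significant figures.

λ = v/f = 0.79·c / 391 MHz = 0.606 m
βl = 2π·l/λ = 2π × 0.472 = 170°
tan(βl) = tan(170°) = -0.179
Z_in = Z_0·(Z_L + jZ_0·tanβl)/(Z_0 + jZ_L·tanβl)
     = 50·(35.4 − j8.94)/(50 − j6.33)

Z_in ≈ 36 − j4.39 Ω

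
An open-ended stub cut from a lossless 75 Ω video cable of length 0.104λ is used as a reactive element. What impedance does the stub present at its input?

Z_in ≈ −j98 Ω

βl = 2π × 0.104 = 37.4°
tan(βl) = 0.766
For an open-ended stub, Z_in = −jZ_0·cot(βl) = −jZ_0/tan(βl)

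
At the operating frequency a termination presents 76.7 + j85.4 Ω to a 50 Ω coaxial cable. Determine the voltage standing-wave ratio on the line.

Γ = (Z_L − Z_0)/(Z_L + Z_0) = (26.7 + j85.4)/(126.7 + j85.4)
|Γ| = 89.5/153 = 0.586
VSWR = (1 + |Γ|)/(1 − |Γ|) = 1.59/0.414

VSWR ≈ 3.83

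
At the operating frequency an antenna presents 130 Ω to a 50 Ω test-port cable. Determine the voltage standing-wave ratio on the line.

VSWR ≈ 2.6

For a purely resistive load, VSWR = R_L/Z_0 or Z_0/R_L (whichever > 1) = 130/50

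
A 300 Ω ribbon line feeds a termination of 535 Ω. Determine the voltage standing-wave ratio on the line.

VSWR ≈ 1.78

Γ = (535 − 300)/(535 + 300) = 0.281
VSWR = (1 + 0.281)/(1 − 0.281)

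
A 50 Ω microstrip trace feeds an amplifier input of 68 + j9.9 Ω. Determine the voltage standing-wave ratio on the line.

VSWR ≈ 1.42

Γ = (Z_L − Z_0)/(Z_L + Z_0) = (18 + j9.9)/(118 + j9.9)
|Γ| = 20.5/118 = 0.173
VSWR = (1 + |Γ|)/(1 − |Γ|) = 1.17/0.827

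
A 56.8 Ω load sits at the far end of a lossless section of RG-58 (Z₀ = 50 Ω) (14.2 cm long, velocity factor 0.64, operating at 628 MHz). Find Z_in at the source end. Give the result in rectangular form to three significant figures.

λ = v/f = 0.64·c / 628 MHz = 0.306 m
βl = 2π·l/λ = 2π × 0.464 = 167°
tan(βl) = tan(167°) = -0.227
Z_in = Z_0·(Z_L + jZ_0·tanβl)/(Z_0 + jZ_L·tanβl)
     = 50·(56.8 − j11.4)/(50 − j12.9)

Z_in ≈ 56 + j3.09 Ω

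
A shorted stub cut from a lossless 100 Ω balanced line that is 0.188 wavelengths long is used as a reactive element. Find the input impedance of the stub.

βl = 2π × 0.188 = 67.7°
tan(βl) = 2.44
For a shorted stub, Z_in = jZ_0·tan(βl)

Z_in ≈ +j244 Ω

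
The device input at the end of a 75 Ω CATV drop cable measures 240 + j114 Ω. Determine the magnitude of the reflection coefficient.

Γ = (Z_L − Z_0)/(Z_L + Z_0) = (165 + j114)/(315 + j114)
|Γ| = 201/335

|Γ| ≈ 0.599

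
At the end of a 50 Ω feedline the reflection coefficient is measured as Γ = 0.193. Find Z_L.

Z_L = Z_0·(1 + Γ)/(1 − Γ) = 50·(1.19)/(0.807)

Z_L ≈ 73.9 Ω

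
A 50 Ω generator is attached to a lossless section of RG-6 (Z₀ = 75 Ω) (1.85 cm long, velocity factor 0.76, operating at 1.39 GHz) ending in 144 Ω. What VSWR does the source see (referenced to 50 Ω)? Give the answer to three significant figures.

λ = v/f = 0.76·c / 1.39 GHz = 0.164 m
βl = 2π·l/λ = 2π × 0.113 = 40.6°
tan(βl) = 0.857
Z_in = Z_0·(Z_L + jZ_0·tanβl)/(Z_0 + jZ_L·tanβl) = 67.4 − j46.6 Ω
Γ_s = (Z_in − Z_s)/(Z_in + Z_s) = (17.4 − j46.6)/(117 − j46.6), |Γ_s| = 0.394
VSWR = (1 + |Γ_s|)/(1 − |Γ_s|)

VSWR ≈ 2.3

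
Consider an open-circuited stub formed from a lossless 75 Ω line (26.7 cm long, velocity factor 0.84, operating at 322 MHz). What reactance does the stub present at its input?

X_in ≈ 48.4 Ω (inductive)

λ = v/f = 0.84·c / 322 MHz = 0.783 m
βl = 2π·l/λ = 2π × 0.341 = 123°
tan(βl) = -1.55
For an open-circuited stub, Z_in = −jZ_0·cot(βl) = −jZ_0/tan(βl)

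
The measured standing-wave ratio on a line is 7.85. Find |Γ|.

|Γ| = (S − 1)/(S + 1) = (7.85 − 1)/(7.85 + 1) = 6.85/8.85

|Γ| ≈ 0.774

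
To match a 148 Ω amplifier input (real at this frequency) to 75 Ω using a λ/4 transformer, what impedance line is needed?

Z_qwt ≈ 105 Ω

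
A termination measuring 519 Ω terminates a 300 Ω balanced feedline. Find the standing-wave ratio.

Γ = (519 − 300)/(519 + 300) = 0.267
VSWR = (1 + 0.267)/(1 − 0.267)

VSWR ≈ 1.73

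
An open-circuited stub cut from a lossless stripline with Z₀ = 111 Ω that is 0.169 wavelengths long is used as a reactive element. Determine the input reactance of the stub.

βl = 2π × 0.169 = 60.8°
tan(βl) = 1.79
For an open-circuited stub, Z_in = −jZ_0·cot(βl) = −jZ_0/tan(βl)

X_in ≈ -61.9 Ω (capacitive)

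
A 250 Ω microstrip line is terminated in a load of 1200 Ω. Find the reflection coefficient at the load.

Γ = (Z_L − Z_0)/(Z_L + Z_0) = (1200 − 250)/(1200 + 250) = 950/1450

Γ = 0.655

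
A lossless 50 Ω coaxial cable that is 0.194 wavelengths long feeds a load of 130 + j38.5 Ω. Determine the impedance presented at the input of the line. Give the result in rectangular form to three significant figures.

Z_in ≈ 21.3 − j21.7 Ω

βl = 2π × 0.194 = 69.8°
tan(βl) = tan(69.8°) = 2.72
Z_in = Z_0·(Z_L + jZ_0·tanβl)/(Z_0 + jZ_L·tanβl)
     = 50·(130 + j175)/(-54.9 + j354)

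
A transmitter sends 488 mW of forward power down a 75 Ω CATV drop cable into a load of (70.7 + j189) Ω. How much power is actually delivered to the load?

|Γ| = |(-4.3 + j189)/(145.7 + j189)| = 0.792
|Γ|² = 0.628
P_refl = |Γ|²·P_inc = 306 mW, P_del = (1 − |Γ|²)·P_inc = 182 mW

P_delivered ≈ 182 mW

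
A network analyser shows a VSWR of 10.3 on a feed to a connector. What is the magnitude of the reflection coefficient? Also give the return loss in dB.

|Γ| ≈ 0.823; return loss ≈ 1.69 dB

|Γ| = (S − 1)/(S + 1) = (10.3 − 1)/(10.3 + 1) = 9.3/11.3
RL = −20·log₁₀|Γ| = −20·log₁₀(0.823)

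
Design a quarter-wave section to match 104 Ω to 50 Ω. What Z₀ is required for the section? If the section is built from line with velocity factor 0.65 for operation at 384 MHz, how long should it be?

Z_qwt = √(Z_0·R_L) = √(50 × 104) = √5200
λ = 0.65·c/f = 0.508 m, so l = λ/4 = 0.127 m

Z_qwt ≈ 72.1 Ω; length ≈ 12.7 cm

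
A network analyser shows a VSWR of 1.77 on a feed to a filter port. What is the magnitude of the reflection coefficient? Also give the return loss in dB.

|Γ| ≈ 0.278; return loss ≈ 11.1 dB

|Γ| = (S − 1)/(S + 1) = (1.77 − 1)/(1.77 + 1) = 0.77/2.77
RL = −20·log₁₀|Γ| = −20·log₁₀(0.278)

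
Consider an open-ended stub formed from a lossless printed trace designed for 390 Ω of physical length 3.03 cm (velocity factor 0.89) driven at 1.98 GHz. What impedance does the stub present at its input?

Z_in ≈ −j62.5 Ω

λ = v/f = 0.89·c / 1.98 GHz = 0.135 m
βl = 2π·l/λ = 2π × 0.225 = 80.9°
tan(βl) = 6.24
For an open-ended stub, Z_in = −jZ_0·cot(βl) = −jZ_0/tan(βl)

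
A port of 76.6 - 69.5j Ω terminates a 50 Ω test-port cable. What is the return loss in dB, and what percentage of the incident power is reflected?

RL ≈ 5.76 dB; 26.6% of incident power reflected

Γ = (26.6 − j69.5)/(126.6 − j69.5), |Γ| = 0.515
RL = −20·log₁₀(0.515) = 5.76 dB
P_refl/P_inc = |Γ|² = 0.266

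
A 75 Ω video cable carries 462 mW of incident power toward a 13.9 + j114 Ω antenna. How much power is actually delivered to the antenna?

P_delivered ≈ 92.2 mW

|Γ| = |(-61.1 + j114)/(88.9 + j114)| = 0.895
|Γ|² = 0.8
P_refl = |Γ|²·P_inc = 370 mW, P_del = (1 − |Γ|²)·P_inc = 92.2 mW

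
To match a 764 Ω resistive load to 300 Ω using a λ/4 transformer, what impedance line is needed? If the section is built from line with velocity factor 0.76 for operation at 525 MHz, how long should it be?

Z_qwt = √(Z_0·R_L) = √(300 × 764) = √229200
λ = 0.76·c/f = 0.434 m, so l = λ/4 = 0.109 m

Z_qwt ≈ 479 Ω; length ≈ 10.9 cm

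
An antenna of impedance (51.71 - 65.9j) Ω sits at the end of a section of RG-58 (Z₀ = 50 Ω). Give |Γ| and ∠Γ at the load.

Γ ≈ 0.544 ∠ -55.6°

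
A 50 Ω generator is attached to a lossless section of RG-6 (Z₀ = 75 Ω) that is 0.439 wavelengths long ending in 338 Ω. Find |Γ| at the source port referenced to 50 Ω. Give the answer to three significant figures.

βl = 2π × 0.439 = 158°
tan(βl) = -0.403
Z_in = Z_0·(Z_L + jZ_0·tanβl)/(Z_0 + jZ_L·tanβl) = 91.3 + j136 Ω
Γ_s = (Z_in − Z_s)/(Z_in + Z_s) = (41.3 + j136)/(141 + j136), |Γ_s| = 0.724

|Γ| ≈ 0.724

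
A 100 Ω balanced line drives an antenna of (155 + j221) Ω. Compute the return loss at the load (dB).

Γ = (55 + j221)/(255 + j221), |Γ| = 0.675
RL = −20·log₁₀|Γ| = −20·log₁₀(0.675)

RL ≈ 3.42 dB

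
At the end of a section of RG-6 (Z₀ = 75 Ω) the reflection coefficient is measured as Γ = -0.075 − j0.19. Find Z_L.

Z_L ≈ 60.3 − j23.9 Ω

Z_L = Z_0·(1 + Γ)/(1 − Γ) = 75·(0.925 − j0.19)/(1.07 + j0.19)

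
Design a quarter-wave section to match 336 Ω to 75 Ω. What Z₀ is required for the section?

Z_qwt ≈ 159 Ω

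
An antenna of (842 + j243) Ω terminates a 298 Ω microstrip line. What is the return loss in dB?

RL ≈ 5.83 dB

Γ = (544 + j243)/(1140 + j243), |Γ| = 0.511
RL = −20·log₁₀|Γ| = −20·log₁₀(0.511)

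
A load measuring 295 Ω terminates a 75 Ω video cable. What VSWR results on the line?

VSWR ≈ 3.93

Γ = (295 − 75)/(295 + 75) = 0.595
VSWR = (1 + 0.595)/(1 − 0.595)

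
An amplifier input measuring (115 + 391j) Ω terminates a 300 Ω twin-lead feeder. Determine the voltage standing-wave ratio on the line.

VSWR ≈ 7.29

Γ = (Z_L − Z_0)/(Z_L + Z_0) = (-185 + j391)/(415 + j391)
|Γ| = 433/570 = 0.759
VSWR = (1 + |Γ|)/(1 − |Γ|) = 1.76/0.241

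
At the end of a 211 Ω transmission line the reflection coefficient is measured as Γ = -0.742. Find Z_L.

Z_L ≈ 31.3 Ω

Z_L = Z_0·(1 + Γ)/(1 − Γ) = 211·(0.258)/(1.74)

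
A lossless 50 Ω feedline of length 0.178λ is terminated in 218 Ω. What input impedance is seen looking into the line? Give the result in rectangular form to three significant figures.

Z_in ≈ 14 − j22.7 Ω

βl = 2π × 0.178 = 64.1°
tan(βl) = tan(64.1°) = 2.06
Z_in = Z_0·(Z_L + jZ_0·tanβl)/(Z_0 + jZ_L·tanβl)
     = 50·(218 + j103)/(50 + j449)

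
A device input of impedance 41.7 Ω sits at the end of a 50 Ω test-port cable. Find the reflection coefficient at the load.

Γ = (Z_L − Z_0)/(Z_L + Z_0) = (41.7 − 50)/(41.7 + 50) = -8.3/91.7

Γ = -0.0905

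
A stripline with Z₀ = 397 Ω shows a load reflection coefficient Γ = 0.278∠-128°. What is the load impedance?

Z_L = Z_0·(1 + Γ)/(1 − Γ) = 397·(0.829 − j0.219)/(1.17 + j0.219)

Z_L ≈ 258 − j123 Ω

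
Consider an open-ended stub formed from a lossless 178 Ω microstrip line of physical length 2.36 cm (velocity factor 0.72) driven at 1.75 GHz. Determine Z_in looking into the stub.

λ = v/f = 0.72·c / 1.75 GHz = 0.123 m
βl = 2π·l/λ = 2π × 0.191 = 68.8°
tan(βl) = 2.58
For an open-ended stub, Z_in = −jZ_0·cot(βl) = −jZ_0/tan(βl)

Z_in ≈ −j68.9 Ω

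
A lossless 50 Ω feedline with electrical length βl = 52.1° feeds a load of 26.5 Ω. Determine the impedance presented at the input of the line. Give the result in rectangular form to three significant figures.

tan(βl) = tan(52.1°) = 1.28
Z_in = Z_0·(Z_L + jZ_0·tanβl)/(Z_0 + jZ_L·tanβl)
     = 50·(26.5 + j64.2)/(50 + j34)

Z_in ≈ 48 + j31.6 Ω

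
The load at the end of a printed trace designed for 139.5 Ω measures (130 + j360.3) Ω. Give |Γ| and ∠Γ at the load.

Γ ≈ 0.801 ∠ 38.3°

Γ = (Z_L − Z_0)/(Z_L + Z_0) = (-9.5 + j360.3)/(269.5 + j360.3)
|Γ| = 360/450 = 0.801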